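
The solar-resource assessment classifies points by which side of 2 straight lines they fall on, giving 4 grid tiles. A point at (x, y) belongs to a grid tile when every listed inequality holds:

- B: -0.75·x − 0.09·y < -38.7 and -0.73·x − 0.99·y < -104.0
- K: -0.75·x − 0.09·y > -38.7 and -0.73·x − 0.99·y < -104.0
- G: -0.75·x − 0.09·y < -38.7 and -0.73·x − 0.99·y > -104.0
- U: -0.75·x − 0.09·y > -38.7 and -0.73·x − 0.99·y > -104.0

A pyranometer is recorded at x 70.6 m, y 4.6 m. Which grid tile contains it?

-0.75·70.6 − 0.09·4.6 = -53.364, which is < -38.7
-0.73·70.6 − 0.99·4.6 = -56.092, which is > -104.0
This sign pattern matches G.

G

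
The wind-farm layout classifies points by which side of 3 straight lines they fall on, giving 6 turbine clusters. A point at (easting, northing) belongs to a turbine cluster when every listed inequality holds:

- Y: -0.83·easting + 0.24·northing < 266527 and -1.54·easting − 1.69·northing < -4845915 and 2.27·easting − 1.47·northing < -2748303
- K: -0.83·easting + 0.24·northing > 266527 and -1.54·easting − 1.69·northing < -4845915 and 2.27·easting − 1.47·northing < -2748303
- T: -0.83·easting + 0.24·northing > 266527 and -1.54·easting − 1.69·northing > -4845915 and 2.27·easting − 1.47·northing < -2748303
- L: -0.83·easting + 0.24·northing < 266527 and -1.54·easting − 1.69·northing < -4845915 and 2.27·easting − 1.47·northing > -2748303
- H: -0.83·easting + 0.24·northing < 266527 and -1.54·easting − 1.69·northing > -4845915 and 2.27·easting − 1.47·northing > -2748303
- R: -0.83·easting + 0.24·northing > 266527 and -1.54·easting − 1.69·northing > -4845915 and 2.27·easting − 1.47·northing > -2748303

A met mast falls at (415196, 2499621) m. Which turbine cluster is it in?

-0.83·415196 + 0.24·2499621 = 255296.360, which is < 266527
-1.54·415196 − 1.69·2499621 = -4863761.330, which is < -4845915
2.27·415196 − 1.47·2499621 = -2731947.950, which is > -2748303
This sign pattern matches L.

L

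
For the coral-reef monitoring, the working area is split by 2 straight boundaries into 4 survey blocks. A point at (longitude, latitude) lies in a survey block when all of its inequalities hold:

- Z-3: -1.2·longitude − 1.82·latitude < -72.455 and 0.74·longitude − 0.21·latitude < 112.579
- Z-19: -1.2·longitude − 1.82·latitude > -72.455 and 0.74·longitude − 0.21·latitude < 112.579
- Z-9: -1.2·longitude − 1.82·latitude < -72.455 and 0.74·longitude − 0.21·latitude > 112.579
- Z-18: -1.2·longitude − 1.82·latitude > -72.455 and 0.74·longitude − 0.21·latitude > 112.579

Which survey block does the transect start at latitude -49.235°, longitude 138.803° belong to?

-1.2·138.803 − 1.82·-49.235 = -76.956, which is < -72.455
0.74·138.803 − 0.21·-49.235 = 113.054, which is > 112.579
This sign pattern matches Z-9.

Z-9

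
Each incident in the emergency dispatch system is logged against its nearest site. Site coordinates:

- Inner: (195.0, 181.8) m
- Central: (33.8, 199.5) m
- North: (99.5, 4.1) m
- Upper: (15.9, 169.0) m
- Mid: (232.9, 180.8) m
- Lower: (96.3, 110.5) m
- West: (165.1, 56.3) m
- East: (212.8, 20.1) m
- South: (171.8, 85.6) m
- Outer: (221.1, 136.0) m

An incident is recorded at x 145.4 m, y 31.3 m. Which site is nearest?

Squared distances to each site:
Inner: 25110.410; Central: 40745.800; North: 2846.650; Upper: 35731.540; Mid: 30006.500; Lower: 8683.450; West: 1013.090; East: 4668.200; South: 3645.450; Outer: 16692.580.
Minimum at West.

West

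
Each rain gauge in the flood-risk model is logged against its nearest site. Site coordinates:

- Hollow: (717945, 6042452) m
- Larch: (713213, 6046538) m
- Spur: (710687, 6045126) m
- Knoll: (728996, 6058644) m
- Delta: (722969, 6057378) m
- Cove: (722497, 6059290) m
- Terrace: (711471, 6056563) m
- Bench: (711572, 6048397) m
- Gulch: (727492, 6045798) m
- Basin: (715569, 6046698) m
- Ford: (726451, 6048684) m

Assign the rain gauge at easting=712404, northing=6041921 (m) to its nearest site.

Spur

Squared distances to each site:
Hollow: 30984642.000; Larch: 21971170.000; Spur: 13220114.000; Knoll: 554953193.000; Delta: 350538074.000; Cove: 403550810.000; Terrace: 215258653.000; Bench: 42630800.000; Gulch: 242678873.000; Basin: 32836954.000; Ford: 243056378.000.
Minimum at Spur.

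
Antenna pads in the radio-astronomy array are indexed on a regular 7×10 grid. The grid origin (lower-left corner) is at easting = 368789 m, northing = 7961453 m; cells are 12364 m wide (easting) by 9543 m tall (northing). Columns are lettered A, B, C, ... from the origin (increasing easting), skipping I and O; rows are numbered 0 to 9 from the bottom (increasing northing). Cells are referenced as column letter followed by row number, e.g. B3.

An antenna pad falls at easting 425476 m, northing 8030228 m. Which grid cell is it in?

Column index: ⌊(425476 − 368789) / 12364⌋ = ⌊4.585⌋ = 4 → column E
Row offset from origin: ⌊(8030228 − 7961453) / 9543⌋ = ⌊7.207⌋ = 7 → row 7

E7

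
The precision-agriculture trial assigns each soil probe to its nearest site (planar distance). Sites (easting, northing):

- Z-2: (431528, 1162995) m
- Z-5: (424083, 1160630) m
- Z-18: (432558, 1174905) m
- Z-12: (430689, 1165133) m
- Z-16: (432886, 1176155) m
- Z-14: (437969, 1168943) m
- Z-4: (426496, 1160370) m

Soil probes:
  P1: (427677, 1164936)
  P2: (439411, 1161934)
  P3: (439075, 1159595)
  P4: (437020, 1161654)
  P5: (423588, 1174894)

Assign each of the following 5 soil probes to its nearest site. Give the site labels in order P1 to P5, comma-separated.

P1 → Z-12 (d²=9110953.00)
P2 → Z-14 (d²=51205445.00)
P3 → Z-2 (d²=68517209.00)
P4 → Z-2 (d²=31960345.00)
P5 → Z-18 (d²=80461021.00)

Z-12, Z-14, Z-2, Z-2, Z-18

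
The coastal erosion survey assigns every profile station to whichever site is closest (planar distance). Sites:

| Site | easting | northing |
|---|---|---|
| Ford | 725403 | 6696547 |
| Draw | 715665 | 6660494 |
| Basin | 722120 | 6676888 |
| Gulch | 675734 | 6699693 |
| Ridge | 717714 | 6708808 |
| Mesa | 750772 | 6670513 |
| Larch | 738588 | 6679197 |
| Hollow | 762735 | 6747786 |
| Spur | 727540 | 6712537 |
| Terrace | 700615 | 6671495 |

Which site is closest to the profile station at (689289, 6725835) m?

Gulch

Squared distances to each site:
Ford: 2162007940.000; Draw: 4965139657.000; Basin: 3473683370.000; Gulch: 867142189.000; Ridge: 1097899354.000; Mesa: 6840682973.000; Larch: 4605494445.000; Hollow: 5876161317.000; Spur: 1639975805.000; Terrace: 3081113876.000.
Minimum at Gulch.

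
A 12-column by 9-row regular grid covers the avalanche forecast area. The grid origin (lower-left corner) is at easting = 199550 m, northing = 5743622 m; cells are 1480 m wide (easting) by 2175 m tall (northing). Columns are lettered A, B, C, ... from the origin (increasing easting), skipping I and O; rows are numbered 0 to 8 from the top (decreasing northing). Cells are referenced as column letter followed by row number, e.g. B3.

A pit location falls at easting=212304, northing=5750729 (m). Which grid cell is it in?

J5

Column index: ⌊(212304 − 199550) / 1480⌋ = ⌊8.618⌋ = 8 → column J
Row offset from origin: ⌊(5750729 − 5743622) / 2175⌋ = ⌊3.268⌋ = 3 → row 5 (counted from top)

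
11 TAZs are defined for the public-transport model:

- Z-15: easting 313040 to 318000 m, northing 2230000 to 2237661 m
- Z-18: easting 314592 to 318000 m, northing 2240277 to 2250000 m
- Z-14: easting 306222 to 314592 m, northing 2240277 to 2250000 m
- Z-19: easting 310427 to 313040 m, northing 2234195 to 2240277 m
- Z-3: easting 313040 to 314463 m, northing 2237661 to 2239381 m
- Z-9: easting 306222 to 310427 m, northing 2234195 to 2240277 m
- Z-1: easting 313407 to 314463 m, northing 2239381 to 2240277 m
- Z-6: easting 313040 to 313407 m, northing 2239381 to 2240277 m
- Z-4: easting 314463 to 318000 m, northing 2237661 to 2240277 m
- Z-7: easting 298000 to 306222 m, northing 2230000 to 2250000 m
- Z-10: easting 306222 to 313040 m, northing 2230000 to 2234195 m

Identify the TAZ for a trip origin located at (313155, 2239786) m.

The point has easting = 313155 and northing = 2239786.
Only Z-6 satisfies 313040 ≤ easting ≤ 313407 and 2239381 ≤ northing ≤ 2240277.

Z-6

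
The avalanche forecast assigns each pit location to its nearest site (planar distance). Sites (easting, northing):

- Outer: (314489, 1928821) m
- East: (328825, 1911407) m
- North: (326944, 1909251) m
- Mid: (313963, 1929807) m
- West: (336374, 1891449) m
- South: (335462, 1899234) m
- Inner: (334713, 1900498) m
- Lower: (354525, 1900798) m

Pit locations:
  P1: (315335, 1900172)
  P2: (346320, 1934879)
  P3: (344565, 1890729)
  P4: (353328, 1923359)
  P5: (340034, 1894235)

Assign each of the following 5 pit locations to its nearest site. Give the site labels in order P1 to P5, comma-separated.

North, East, West, Lower, West

P1 → North (d²=217197122.00)
P2 → East (d²=857009809.00)
P3 → West (d²=67610881.00)
P4 → Lower (d²=510431530.00)
P5 → West (d²=21157396.00)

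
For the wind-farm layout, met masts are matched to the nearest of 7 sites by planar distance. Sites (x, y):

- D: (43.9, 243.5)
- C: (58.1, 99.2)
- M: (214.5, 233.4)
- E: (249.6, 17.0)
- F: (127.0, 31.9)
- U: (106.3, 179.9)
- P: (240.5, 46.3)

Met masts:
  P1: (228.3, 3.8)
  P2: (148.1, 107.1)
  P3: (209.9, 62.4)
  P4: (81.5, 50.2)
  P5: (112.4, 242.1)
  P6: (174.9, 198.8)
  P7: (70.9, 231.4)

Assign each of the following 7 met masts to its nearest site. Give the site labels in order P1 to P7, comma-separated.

P1 → E (d²=627.93)
P2 → F (d²=6100.25)
P3 → P (d²=1195.57)
P4 → F (d²=2405.14)
P5 → U (d²=3906.05)
P6 → M (d²=2765.32)
P7 → D (d²=875.41)

E, F, P, F, U, M, D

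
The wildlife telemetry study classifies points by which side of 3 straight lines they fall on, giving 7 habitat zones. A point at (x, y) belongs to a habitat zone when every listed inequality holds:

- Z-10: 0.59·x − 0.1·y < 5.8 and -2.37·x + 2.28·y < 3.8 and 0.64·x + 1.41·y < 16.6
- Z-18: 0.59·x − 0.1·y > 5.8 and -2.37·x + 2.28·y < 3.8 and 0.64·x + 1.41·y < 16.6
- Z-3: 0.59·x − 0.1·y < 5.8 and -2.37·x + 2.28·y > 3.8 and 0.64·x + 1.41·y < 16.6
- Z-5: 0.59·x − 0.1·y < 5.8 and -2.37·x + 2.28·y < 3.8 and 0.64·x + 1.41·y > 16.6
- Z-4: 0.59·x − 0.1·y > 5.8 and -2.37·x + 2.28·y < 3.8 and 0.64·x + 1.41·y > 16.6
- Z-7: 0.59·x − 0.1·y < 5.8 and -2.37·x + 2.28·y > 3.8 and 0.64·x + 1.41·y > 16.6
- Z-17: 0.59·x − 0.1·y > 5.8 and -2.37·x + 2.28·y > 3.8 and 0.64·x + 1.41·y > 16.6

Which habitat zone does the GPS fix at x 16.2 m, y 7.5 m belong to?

Z-4

0.59·16.2 − 0.1·7.5 = 8.808, which is > 5.8
-2.37·16.2 + 2.28·7.5 = -21.294, which is < 3.8
0.64·16.2 + 1.41·7.5 = 20.943, which is > 16.6
This sign pattern matches Z-4.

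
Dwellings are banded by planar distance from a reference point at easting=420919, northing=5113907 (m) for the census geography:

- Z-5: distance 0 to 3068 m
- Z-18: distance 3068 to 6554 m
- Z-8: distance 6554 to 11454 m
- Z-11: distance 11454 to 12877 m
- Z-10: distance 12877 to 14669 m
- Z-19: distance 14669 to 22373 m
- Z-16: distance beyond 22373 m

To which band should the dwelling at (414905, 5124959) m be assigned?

Z-11

Distance = √((414905−420919)² + (5124959−5113907)²) = √(36168196.000 + 122146704.000) = 12582.325 m.
11454 ≤ 12582.325 < 12877 → Z-11.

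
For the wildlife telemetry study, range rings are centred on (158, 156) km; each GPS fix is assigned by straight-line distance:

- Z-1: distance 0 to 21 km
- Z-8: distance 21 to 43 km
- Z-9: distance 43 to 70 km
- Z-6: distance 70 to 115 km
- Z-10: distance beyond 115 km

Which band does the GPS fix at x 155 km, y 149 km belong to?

Distance = √((155−158)² + (149−156)²) = √(9.000 + 49.000) = 7.616 km.
0 ≤ 7.616 < 21 → Z-1.

Z-1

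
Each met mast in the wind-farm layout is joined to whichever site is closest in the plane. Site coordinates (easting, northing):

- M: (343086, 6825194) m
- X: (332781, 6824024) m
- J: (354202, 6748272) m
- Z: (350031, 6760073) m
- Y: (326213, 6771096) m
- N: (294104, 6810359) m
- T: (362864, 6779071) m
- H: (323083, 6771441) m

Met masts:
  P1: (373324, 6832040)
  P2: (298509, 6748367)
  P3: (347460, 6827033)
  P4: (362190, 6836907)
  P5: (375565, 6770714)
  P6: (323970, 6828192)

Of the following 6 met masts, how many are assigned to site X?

P1 → M
P2 → H
P3 → M
P4 → M
P5 → T
P6 → X
1 of the 6 goes to X.

1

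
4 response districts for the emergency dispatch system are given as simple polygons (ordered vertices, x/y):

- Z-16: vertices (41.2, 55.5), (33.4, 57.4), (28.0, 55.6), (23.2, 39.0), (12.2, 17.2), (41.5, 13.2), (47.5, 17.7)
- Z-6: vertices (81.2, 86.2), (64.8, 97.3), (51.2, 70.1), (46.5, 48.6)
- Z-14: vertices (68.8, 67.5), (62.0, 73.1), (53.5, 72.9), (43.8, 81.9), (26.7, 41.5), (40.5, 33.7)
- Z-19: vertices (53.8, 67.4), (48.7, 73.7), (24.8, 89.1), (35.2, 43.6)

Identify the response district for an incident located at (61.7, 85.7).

Z-6

Cast a ray rightward from (61.7, 85.7). For each polygon, the edges (by vertex number in listed order) whose endpoints lie on opposite sides of y = 85.7, where each meets that height, and whether that is right or left of the point:
Z-16: no edge straddles that height → 0 crossings.
Z-6: 2–3 at x≈59.00 (left), 4–1 at x≈80.74 (right) → 1 crossing.
Z-14: no edge straddles that height → 0 crossings.
Z-19: 2–3 at x≈30.08 (left), 3–4 at x≈25.58 (left) → 0 crossings.
Only Z-6 has an odd count, so the point is inside Z-6.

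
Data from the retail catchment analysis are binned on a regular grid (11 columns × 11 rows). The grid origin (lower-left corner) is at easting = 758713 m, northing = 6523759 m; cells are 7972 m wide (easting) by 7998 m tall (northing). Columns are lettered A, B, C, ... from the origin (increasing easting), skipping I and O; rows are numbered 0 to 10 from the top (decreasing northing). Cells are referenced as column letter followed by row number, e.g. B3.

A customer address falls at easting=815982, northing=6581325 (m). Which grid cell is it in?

Column index: ⌊(815982 − 758713) / 7972⌋ = ⌊7.184⌋ = 7 → column H
Row offset from origin: ⌊(6581325 − 6523759) / 7998⌋ = ⌊7.198⌋ = 7 → row 3 (counted from top)

H3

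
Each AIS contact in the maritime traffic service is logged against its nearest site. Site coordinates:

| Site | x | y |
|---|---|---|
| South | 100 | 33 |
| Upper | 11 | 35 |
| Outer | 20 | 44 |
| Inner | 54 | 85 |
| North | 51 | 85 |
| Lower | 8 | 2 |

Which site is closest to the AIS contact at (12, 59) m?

Squared distances to each site:
South: 8420.000; Upper: 577.000; Outer: 289.000; Inner: 2440.000; North: 2197.000; Lower: 3265.000.
Minimum at Outer.

Outer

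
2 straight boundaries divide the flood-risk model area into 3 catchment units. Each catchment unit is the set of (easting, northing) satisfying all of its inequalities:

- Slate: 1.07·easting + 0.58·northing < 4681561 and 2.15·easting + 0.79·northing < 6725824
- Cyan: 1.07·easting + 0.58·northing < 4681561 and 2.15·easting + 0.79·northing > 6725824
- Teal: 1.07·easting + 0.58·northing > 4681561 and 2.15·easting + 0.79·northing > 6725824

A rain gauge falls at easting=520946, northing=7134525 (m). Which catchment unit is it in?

1.07·520946 + 0.58·7134525 = 4695436.720, which is > 4681561
2.15·520946 + 0.79·7134525 = 6756308.650, which is > 6725824
This sign pattern matches Teal.

Teal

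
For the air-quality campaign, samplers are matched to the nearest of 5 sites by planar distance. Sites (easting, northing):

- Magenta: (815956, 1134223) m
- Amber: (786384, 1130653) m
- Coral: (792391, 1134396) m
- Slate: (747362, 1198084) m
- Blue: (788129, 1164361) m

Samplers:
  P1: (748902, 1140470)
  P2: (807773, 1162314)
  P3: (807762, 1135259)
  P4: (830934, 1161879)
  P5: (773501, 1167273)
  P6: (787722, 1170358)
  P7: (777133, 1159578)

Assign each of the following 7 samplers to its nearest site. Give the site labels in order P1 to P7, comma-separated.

P1 → Amber (d²=1501273813.00)
P2 → Blue (d²=390076945.00)
P3 → Magenta (d²=68214932.00)
P4 → Magenta (d²=989194820.00)
P5 → Blue (d²=222458128.00)
P6 → Blue (d²=36129658.00)
P7 → Blue (d²=143789105.00)

Amber, Blue, Magenta, Magenta, Blue, Blue, Blue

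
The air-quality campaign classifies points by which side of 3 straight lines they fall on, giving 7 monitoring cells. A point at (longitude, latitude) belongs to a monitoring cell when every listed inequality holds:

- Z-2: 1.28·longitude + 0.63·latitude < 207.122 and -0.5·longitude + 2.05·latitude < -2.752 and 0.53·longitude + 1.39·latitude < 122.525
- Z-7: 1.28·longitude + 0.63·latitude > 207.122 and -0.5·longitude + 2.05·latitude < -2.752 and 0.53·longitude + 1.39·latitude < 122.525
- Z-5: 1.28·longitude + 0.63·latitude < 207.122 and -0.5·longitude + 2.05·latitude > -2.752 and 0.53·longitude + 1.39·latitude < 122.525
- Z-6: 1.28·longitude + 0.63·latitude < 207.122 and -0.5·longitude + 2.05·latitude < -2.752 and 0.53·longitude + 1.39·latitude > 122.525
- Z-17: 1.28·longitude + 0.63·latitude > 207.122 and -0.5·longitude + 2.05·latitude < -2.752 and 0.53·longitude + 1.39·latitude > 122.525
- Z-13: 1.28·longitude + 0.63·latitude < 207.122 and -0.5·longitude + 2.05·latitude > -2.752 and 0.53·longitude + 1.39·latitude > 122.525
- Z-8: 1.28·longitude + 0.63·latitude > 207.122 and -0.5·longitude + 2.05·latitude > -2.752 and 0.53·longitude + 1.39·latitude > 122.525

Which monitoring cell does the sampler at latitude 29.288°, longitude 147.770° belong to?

1.28·147.770 + 0.63·29.288 = 207.597, which is > 207.122
-0.5·147.770 + 2.05·29.288 = -13.845, which is < -2.752
0.53·147.770 + 1.39·29.288 = 119.028, which is < 122.525
This sign pattern matches Z-7.

Z-7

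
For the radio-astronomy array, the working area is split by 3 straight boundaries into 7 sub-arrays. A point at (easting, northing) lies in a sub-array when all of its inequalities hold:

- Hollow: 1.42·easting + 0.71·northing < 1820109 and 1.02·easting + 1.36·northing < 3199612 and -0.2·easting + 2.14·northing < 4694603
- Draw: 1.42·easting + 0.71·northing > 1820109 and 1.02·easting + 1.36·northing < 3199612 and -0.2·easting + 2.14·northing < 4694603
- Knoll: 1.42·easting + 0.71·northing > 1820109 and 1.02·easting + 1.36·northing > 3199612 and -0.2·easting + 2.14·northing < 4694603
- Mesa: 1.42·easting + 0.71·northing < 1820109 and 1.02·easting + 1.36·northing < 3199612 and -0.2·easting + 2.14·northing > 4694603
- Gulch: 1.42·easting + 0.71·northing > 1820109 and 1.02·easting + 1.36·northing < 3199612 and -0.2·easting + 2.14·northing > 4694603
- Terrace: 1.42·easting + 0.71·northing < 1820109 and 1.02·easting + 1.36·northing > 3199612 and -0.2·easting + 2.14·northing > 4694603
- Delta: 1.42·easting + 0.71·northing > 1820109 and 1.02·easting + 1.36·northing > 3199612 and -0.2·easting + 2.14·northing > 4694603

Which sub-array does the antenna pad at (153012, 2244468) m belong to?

1.42·153012 + 0.71·2244468 = 1810849.320, which is < 1820109
1.02·153012 + 1.36·2244468 = 3208548.720, which is > 3199612
-0.2·153012 + 2.14·2244468 = 4772559.120, which is > 4694603
This sign pattern matches Terrace.

Terrace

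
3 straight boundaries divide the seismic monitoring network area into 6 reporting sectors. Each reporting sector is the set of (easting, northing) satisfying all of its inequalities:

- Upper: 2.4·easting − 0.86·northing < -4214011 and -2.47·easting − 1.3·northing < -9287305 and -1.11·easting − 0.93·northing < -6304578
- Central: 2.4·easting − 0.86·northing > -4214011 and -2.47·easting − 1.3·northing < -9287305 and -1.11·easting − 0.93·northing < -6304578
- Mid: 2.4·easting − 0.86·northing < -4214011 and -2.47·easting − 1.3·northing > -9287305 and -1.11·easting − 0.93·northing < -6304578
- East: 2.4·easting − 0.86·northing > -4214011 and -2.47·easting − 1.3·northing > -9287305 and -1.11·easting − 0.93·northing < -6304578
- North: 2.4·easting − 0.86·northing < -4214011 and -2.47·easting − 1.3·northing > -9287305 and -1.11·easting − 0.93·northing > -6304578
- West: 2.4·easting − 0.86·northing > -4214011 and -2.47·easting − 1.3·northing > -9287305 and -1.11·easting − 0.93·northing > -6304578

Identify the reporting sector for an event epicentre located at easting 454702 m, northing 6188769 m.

2.4·454702 − 0.86·6188769 = -4231056.540, which is < -4214011
-2.47·454702 − 1.3·6188769 = -9168513.640, which is > -9287305
-1.11·454702 − 0.93·6188769 = -6260274.390, which is > -6304578
This sign pattern matches North.

North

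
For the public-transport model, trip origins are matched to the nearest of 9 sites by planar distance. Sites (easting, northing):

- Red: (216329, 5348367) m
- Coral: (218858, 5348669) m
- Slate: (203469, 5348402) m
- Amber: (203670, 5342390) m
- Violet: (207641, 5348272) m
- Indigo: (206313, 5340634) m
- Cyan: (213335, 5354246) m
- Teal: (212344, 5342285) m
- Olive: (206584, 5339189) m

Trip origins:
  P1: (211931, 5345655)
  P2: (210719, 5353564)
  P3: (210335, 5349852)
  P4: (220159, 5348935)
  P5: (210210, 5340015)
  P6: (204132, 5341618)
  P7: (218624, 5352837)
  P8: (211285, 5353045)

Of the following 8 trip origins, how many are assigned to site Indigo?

0

P1 → Teal
P2 → Cyan
P3 → Violet
P4 → Coral
P5 → Teal
P6 → Amber
P7 → Coral
P8 → Cyan
0 of the 8 go to Indigo.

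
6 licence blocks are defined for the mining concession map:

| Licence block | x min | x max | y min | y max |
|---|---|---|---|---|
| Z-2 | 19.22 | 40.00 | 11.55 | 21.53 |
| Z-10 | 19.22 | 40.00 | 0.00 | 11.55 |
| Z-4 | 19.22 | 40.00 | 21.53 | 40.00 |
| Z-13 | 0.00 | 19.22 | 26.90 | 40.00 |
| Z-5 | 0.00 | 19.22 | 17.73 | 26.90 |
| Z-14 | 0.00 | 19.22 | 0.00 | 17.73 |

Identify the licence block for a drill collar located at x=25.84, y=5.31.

Z-10

The point has x = 25.84 and y = 5.31.
Only Z-10 satisfies 19.22 ≤ x ≤ 40.00 and 0.00 ≤ y ≤ 11.55.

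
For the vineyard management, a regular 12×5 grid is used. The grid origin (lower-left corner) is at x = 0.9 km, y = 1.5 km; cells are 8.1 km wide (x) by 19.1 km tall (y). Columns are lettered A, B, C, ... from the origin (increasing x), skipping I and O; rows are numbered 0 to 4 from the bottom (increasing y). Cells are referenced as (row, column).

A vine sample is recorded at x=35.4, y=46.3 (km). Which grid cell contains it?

(2, E)

Column index: ⌊(35.4 − 0.9) / 8.1⌋ = ⌊4.259⌋ = 4 → column E
Row offset from origin: ⌊(46.3 − 1.5) / 19.1⌋ = ⌊2.346⌋ = 2 → row 2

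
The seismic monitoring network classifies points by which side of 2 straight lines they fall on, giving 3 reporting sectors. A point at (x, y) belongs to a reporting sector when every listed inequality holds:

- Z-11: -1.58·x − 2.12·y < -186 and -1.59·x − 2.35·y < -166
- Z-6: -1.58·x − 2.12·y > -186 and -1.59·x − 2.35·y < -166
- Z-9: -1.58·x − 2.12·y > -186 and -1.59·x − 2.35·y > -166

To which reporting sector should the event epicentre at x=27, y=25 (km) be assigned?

-1.58·27 − 2.12·25 = -95.660, which is > -186
-1.59·27 − 2.35·25 = -101.680, which is > -166
This sign pattern matches Z-9.

Z-9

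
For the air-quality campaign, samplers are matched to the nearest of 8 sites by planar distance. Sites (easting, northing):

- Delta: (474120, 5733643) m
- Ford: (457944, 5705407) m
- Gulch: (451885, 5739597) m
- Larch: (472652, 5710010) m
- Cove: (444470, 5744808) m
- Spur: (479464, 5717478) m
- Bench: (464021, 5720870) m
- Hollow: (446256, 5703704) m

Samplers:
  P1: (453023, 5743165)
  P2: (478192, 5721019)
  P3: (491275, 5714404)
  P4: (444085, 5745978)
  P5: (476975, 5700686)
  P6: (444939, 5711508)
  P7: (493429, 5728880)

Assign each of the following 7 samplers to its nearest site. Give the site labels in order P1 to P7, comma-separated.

P1 → Gulch (d²=14025668.00)
P2 → Spur (d²=14156665.00)
P3 → Spur (d²=148949197.00)
P4 → Cove (d²=1517125.00)
P5 → Larch (d²=105625305.00)
P6 → Hollow (d²=62636905.00)
P7 → Spur (d²=325026829.00)

Gulch, Spur, Spur, Cove, Larch, Hollow, Spur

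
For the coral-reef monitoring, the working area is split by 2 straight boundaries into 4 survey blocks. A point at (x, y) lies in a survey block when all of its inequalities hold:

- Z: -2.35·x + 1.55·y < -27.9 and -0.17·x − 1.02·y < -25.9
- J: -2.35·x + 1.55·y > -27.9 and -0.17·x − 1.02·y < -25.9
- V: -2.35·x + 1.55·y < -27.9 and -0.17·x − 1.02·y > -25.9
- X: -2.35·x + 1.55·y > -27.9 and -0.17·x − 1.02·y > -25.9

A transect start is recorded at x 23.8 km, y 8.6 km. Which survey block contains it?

-2.35·23.8 + 1.55·8.6 = -42.600, which is < -27.9
-0.17·23.8 − 1.02·8.6 = -12.818, which is > -25.9
This sign pattern matches V.

V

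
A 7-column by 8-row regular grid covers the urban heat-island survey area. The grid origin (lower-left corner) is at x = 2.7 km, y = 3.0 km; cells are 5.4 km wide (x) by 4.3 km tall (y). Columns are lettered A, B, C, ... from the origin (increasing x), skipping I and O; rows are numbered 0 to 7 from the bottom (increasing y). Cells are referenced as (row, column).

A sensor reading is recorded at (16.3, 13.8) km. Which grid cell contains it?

Column index: ⌊(16.3 − 2.7) / 5.4⌋ = ⌊2.519⌋ = 2 → column C
Row offset from origin: ⌊(13.8 − 3.0) / 4.3⌋ = ⌊2.512⌋ = 2 → row 2

(2, C)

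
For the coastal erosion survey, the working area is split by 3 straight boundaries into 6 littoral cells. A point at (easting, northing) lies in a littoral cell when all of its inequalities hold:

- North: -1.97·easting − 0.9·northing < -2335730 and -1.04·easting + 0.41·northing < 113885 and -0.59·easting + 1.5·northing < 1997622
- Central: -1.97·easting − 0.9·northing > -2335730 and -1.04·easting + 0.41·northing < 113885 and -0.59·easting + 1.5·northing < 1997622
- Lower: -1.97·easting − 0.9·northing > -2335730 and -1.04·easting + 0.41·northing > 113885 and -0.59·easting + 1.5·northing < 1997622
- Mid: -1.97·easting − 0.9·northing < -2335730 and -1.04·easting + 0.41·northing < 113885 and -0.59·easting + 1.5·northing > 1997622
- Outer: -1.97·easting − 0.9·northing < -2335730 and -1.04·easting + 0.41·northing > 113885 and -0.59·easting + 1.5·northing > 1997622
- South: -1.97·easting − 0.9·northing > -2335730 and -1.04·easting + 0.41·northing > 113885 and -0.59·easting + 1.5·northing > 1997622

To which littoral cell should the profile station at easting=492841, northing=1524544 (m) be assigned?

North

-1.97·492841 − 0.9·1524544 = -2342986.370, which is < -2335730
-1.04·492841 + 0.41·1524544 = 112508.400, which is < 113885
-0.59·492841 + 1.5·1524544 = 1996039.810, which is < 1997622
This sign pattern matches North.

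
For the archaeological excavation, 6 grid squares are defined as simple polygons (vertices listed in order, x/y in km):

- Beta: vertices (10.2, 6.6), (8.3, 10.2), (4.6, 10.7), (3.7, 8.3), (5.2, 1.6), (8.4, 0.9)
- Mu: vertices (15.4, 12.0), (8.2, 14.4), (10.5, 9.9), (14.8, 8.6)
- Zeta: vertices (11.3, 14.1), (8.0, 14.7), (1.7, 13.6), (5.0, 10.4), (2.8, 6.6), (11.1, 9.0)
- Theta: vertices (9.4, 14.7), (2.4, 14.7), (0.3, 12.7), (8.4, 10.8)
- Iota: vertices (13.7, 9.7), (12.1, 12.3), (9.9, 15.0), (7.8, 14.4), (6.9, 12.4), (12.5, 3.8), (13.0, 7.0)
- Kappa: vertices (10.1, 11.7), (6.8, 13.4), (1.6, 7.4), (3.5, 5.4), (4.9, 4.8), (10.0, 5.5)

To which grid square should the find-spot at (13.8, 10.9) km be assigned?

Cast a ray rightward from (13.8, 10.9). For each polygon, the edges (by vertex number in listed order) whose endpoints lie on opposite sides of y = 10.9, where each meets that height, and whether that is right or left of the point:
Beta: no edge straddles that height → 0 crossings.
Mu: 2–3 at x≈9.99 (left), 4–1 at x≈15.21 (right) → 1 crossing.
Zeta: 3–4 at x≈4.48 (left), 6–1 at x≈11.17 (left) → 0 crossings.
Theta: 3–4 at x≈7.97 (left), 4–1 at x≈8.43 (left) → 0 crossings.
Iota: 1–2 at x≈12.96 (left), 5–6 at x≈7.88 (left) → 0 crossings.
Kappa: 2–3 at x≈4.63 (left), 6–1 at x≈10.09 (left) → 0 crossings.
Only Mu has an odd count, so the point is inside Mu.

Mu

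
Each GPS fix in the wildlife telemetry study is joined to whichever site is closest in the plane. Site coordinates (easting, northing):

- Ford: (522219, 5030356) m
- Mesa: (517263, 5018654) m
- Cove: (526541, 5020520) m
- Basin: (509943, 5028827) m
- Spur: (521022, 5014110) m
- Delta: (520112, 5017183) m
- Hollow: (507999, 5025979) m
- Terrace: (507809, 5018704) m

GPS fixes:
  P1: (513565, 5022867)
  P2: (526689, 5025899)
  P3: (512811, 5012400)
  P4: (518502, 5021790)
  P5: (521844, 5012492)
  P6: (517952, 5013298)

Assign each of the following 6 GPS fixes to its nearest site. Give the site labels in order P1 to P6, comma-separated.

Mesa, Cove, Mesa, Mesa, Spur, Spur

P1 → Mesa (d²=31424573.00)
P2 → Cove (d²=28955545.00)
P3 → Mesa (d²=58932820.00)
P4 → Mesa (d²=11369617.00)
P5 → Spur (d²=3293608.00)
P6 → Spur (d²=10084244.00)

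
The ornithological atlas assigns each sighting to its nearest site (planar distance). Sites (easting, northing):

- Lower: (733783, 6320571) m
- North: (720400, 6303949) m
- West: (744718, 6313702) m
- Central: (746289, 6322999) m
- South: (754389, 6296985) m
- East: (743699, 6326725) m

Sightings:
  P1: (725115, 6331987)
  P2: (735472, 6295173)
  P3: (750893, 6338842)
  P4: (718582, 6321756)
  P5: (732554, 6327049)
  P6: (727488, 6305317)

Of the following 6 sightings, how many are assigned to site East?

P1 → Lower
P2 → North
P3 → East
P4 → Lower
P5 → Lower
P6 → North
1 of the 6 goes to East.

1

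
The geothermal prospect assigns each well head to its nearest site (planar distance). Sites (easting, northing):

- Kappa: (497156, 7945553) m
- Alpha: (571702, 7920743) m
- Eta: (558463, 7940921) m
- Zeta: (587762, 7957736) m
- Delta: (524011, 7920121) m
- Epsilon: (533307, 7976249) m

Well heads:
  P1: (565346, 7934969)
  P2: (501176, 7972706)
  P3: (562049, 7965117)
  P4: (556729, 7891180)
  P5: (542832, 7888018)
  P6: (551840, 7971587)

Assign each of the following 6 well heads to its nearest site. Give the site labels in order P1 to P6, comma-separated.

Eta, Kappa, Eta, Alpha, Delta, Epsilon

P1 → Eta (d²=82801993.00)
P2 → Kappa (d²=753445809.00)
P3 → Eta (d²=598305812.00)
P4 → Alpha (d²=1098161698.00)
P5 → Delta (d²=1384832650.00)
P6 → Epsilon (d²=365206333.00)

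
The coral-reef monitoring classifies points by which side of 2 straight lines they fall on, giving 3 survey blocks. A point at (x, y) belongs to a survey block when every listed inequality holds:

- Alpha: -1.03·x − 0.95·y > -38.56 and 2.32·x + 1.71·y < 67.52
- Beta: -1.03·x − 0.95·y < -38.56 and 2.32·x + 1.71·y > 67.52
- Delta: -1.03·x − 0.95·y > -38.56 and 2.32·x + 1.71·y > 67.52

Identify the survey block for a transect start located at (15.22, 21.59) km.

Delta

-1.03·15.22 − 0.95·21.59 = -36.187, which is > -38.56
2.32·15.22 + 1.71·21.59 = 72.229, which is > 67.52
This sign pattern matches Delta.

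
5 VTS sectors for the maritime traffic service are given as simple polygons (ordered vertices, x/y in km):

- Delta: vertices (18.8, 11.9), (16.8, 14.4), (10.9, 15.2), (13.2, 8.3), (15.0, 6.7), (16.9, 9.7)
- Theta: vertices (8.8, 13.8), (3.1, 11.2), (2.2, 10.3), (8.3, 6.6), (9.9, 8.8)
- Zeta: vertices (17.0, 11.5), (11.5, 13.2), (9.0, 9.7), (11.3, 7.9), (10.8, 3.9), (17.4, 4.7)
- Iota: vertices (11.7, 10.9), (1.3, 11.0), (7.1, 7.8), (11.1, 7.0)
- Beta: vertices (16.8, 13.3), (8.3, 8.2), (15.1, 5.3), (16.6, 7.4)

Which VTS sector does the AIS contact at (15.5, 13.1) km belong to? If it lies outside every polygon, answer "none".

Cast a ray rightward from (15.5, 13.1). For each polygon, the edges (by vertex number in listed order) whose endpoints lie on opposite sides of y = 13.1, where each meets that height, and whether that is right or left of the point:
Delta: 1–2 at x≈17.84 (right), 3–4 at x≈11.60 (left) → 1 crossing.
Theta: 1–2 at x≈7.27 (left), 5–1 at x≈8.95 (left) → 0 crossings.
Zeta: 1–2 at x≈11.82 (left), 2–3 at x≈11.43 (left) → 0 crossings.
Iota: no edge straddles that height → 0 crossings.
Beta: 1–2 at x≈16.47 (right), 4–1 at x≈16.79 (right) → 2 crossings.
Only Delta has an odd count, so the point is inside Delta.

Delta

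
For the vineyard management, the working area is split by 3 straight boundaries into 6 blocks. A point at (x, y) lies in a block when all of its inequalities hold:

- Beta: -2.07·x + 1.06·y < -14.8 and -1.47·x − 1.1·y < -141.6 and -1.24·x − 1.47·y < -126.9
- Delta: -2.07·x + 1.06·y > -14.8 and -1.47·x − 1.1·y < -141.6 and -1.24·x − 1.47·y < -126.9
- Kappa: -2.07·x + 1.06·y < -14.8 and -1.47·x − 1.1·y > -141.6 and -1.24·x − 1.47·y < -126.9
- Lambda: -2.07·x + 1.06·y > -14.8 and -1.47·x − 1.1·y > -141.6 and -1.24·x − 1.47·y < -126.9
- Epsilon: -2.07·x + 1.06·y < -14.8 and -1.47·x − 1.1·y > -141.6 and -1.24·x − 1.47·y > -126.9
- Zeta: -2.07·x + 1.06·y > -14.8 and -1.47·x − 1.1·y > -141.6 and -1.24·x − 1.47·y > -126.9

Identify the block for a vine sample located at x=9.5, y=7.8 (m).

-2.07·9.5 + 1.06·7.8 = -11.397, which is > -14.8
-1.47·9.5 − 1.1·7.8 = -22.545, which is > -141.6
-1.24·9.5 − 1.47·7.8 = -23.246, which is > -126.9
This sign pattern matches Zeta.

Zeta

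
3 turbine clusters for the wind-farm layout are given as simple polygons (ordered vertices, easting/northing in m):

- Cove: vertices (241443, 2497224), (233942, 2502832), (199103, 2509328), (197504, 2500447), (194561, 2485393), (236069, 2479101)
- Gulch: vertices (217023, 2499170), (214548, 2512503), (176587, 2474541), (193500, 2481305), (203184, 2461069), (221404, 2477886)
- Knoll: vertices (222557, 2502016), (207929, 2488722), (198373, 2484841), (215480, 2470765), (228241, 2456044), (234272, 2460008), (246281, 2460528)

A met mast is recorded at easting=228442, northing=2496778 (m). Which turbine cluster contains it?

Cove

Cast a ray rightward from (228442, 2496778). For each polygon, the edges (by vertex number in listed order) whose endpoints lie on opposite sides of northing = 2496778, where each meets that height, and whether that is right or left of the point:
Cove: 4–5 at easting≈196786.7 (left), 6–1 at easting≈241310.7 (right) → 1 crossing.
Gulch: 2–3 at easting≈198823.4 (left), 6–1 at easting≈217515.4 (left) → 0 crossings.
Knoll: 1–2 at easting≈216793.4 (left), 7–1 at easting≈225552.2 (left) → 0 crossings.
Only Cove has an odd count, so the point is inside Cove.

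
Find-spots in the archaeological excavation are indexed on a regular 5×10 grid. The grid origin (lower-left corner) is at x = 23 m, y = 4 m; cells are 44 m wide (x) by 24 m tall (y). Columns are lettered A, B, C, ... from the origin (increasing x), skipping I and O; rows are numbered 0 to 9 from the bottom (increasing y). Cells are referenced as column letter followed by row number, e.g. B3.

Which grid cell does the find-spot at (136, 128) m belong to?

C5

Column index: ⌊(136 − 23) / 44⌋ = ⌊2.568⌋ = 2 → column C
Row offset from origin: ⌊(128 − 4) / 24⌋ = ⌊5.167⌋ = 5 → row 5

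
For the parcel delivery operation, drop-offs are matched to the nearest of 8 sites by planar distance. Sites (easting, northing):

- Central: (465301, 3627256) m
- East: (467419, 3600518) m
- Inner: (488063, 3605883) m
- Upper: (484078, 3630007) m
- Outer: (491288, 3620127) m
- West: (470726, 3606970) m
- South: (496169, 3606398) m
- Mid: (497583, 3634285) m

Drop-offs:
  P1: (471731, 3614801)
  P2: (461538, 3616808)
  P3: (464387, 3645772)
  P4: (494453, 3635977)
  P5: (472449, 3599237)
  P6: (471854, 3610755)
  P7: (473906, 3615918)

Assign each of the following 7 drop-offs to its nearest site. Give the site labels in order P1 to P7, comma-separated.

West, Central, Central, Mid, East, West, West

P1 → West (d²=62334586.00)
P2 → Central (d²=123320873.00)
P3 → Central (d²=343677652.00)
P4 → Mid (d²=12659764.00)
P5 → East (d²=26941861.00)
P6 → West (d²=15598609.00)
P7 → West (d²=90179104.00)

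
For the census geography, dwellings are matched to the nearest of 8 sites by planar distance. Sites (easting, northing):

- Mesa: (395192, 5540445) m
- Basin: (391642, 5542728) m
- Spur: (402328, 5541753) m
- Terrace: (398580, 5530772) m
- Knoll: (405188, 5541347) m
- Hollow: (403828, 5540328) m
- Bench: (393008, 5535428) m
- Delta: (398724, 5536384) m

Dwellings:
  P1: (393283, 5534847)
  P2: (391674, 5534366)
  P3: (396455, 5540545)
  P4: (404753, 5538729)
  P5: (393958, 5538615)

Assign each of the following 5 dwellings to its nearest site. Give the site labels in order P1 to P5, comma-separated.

Bench, Bench, Mesa, Hollow, Mesa

P1 → Bench (d²=413186.00)
P2 → Bench (d²=2907400.00)
P3 → Mesa (d²=1605169.00)
P4 → Hollow (d²=3412426.00)
P5 → Mesa (d²=4871656.00)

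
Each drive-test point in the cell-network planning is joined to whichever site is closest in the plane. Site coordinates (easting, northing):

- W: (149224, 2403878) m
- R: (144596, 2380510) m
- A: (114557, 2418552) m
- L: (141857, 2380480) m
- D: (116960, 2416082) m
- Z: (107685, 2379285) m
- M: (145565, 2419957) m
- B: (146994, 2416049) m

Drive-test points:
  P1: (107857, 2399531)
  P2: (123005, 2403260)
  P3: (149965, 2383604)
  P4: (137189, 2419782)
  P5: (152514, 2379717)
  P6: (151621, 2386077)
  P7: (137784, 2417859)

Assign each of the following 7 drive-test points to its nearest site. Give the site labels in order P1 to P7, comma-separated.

D, D, R, M, R, R, M

P1 → D (d²=356800210.00)
P2 → D (d²=200945709.00)
P3 → R (d²=38398997.00)
P4 → M (d²=70188001.00)
P5 → R (d²=63323573.00)
P6 → R (d²=80342114.00)
P7 → M (d²=64945565.00)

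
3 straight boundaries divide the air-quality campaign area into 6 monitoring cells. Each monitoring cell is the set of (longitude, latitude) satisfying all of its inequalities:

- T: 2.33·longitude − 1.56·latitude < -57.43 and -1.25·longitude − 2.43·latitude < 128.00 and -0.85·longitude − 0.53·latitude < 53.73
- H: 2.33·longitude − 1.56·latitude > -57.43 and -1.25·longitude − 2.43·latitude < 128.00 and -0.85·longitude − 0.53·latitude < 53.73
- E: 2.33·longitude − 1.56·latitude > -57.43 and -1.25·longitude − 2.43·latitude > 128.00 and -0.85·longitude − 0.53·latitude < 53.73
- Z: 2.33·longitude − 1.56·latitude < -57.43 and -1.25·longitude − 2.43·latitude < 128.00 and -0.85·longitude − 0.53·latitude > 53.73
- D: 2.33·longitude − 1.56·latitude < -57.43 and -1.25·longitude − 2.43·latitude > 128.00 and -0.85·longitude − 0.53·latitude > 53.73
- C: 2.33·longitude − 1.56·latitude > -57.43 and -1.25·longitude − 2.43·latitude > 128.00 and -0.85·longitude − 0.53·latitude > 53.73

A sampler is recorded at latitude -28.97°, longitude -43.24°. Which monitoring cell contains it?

2.33·-43.24 − 1.56·-28.97 = -55.556, which is > -57.43
-1.25·-43.24 − 2.43·-28.97 = 124.447, which is < 128.00
-0.85·-43.24 − 0.53·-28.97 = 52.108, which is < 53.73
This sign pattern matches H.

H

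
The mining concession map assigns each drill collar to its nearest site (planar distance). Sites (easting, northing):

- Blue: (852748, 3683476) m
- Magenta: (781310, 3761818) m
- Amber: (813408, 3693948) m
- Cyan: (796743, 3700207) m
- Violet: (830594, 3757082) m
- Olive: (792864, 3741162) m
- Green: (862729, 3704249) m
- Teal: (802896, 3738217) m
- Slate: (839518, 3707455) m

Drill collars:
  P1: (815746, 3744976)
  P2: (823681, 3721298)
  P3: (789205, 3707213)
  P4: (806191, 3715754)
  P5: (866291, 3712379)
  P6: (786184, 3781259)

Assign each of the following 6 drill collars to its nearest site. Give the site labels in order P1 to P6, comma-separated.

P1 → Teal (d²=210806581.00)
P2 → Slate (d²=442439218.00)
P3 → Cyan (d²=105905480.00)
P4 → Cyan (d²=330973913.00)
P5 → Green (d²=78784744.00)
P6 → Magenta (d²=401708357.00)

Teal, Slate, Cyan, Cyan, Green, Magenta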